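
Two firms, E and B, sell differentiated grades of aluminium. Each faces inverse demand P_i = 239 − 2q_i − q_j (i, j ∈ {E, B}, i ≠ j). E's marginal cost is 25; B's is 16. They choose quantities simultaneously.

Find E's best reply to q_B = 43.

Firm E's profit: π = q_E(239 − 2q_E − q_B) − 25q_E.
∂π/∂q_E = 214 − 4q_E − q_B = 0 ⇒ q_E = 53.5 − 0.25q_B.
At q_B = 43: q_E = 53.5 − 0.25·43 = 42.75.

42.75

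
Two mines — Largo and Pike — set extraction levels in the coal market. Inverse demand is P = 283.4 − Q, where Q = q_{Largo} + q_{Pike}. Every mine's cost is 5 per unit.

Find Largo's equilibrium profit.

8611.84

Mine Largo's profit: π = q_{Largo}(283.4 − (q_{Largo} + q_{Pike})) − 5q_{Largo}.
∂π/∂q_{Largo} = 278.4 − 2q_{Largo} − q_{Pike} = 0, so q_{Largo} = 139.2 − 0.5q_{Pike}.
Setting q_{Largo} = q_{Pike} in the reaction function: q_{Largo} = 139.2 − 0.5q_{Largo}, so q_{Largo} = 139.2 / 1.5 = 92.8.
Price P = 283.4 − 185.6 = 97.8.
Largo's profit: (97.8 − 5)·92.8 = 8611.84.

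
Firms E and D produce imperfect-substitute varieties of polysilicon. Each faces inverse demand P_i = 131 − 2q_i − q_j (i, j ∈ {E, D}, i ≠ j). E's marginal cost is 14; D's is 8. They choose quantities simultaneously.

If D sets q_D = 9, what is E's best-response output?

Firm E's profit: π = q_E(131 − 2q_E − q_D) − 14q_E.
∂π/∂q_E = 117 − 4q_E − q_D = 0 ⇒ q_E = 29.25 − 0.25q_D.
At q_D = 9: q_E = 29.25 − 0.25·9 = 27.

27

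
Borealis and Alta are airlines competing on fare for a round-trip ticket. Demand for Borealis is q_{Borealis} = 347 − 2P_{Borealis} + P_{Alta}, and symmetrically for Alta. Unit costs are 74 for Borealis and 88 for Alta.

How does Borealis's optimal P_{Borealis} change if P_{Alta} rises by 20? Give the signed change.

5

Borealis's profit: π = (P_{Borealis} − 74)(347 − 2P_{Borealis} + P_{Alta}).
∂π/∂P_{Borealis} = 495 − 4P_{Borealis} + P_{Alta} = 0 ⇒ P_{Borealis} = 123.75 + 0.25P_{Alta}.
The reaction-function slope is 0.25, so a 20-unit rise in P_{Alta} moves P_{Borealis} by 0.25 × 20 = 5. Borealis's best response rises — the actions are strategic complements.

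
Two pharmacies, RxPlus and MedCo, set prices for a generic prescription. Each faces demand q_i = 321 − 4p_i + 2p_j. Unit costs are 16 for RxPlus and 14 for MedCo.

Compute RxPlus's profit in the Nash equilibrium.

RxPlus's profit: π = (p_{RxPlus} − 16)(321 − 4p_{RxPlus} + 2p_{MedCo}).
∂π/∂p_{RxPlus} = 385 − 8p_{RxPlus} + 2p_{MedCo} = 0 ⇒ p_{RxPlus} = 48.125 + 0.25p_{MedCo}.
Similarly p_{MedCo} = 47.125 + 0.25p_{RxPlus}.
Substituting the second reaction function into the first: p_{RxPlus} = 48.125 + 0.25(47.125 + 0.25p_{RxPlus}), which gives 0.9375p_{RxPlus} = 1917/32 ⇒ p_{RxPlus} = 63.9.
Then p_{MedCo} = 47.125 + 0.25·63.9 = 63.1.
q_{RxPlus} = 321 − 4·63.9 + 2·63.1 = 191.6.
Profit = (63.9 − 16)·191.6 = 9177.64.

9177.64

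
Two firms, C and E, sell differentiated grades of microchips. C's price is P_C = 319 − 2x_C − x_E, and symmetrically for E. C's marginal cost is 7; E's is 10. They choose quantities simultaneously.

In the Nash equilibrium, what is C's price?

Firm C's profit: π = x_C(319 − 2x_C − x_E) − 7x_C.
∂π/∂x_C = 312 − 4x_C − x_E = 0 ⇒ x_C = 78 − 0.25x_E.
Similarly x_E = 77.25 − 0.25x_C.
Substituting the second reaction function into the first: x_C = 78 − 0.25(77.25 − 0.25x_C), which gives 0.9375x_C = 58.6875 ⇒ x_C = 62.6.
Then x_E = 77.25 − 0.25·62.6 = 61.6.
P_C = 319 − 2·62.6 − 61.6 = 132.2.

132.2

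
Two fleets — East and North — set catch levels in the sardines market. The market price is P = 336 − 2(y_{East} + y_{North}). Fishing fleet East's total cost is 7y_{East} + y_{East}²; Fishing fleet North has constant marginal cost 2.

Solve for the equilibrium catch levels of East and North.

Fishing fleet East's profit: π = y_{East}(336 − 2(y_{East} + y_{North})) − 7y_{East} − y_{East}².
∂π/∂y_{East} = 329 − 6y_{East} − 2y_{North} = 0, so y_{East} = 329/6 − (1/3)y_{North}.
For North: ∂π/∂y_{North} = 334 − 4y_{North} − 2y_{East} = 0 ⇒ y_{North} = 83.5 − 0.5y_{East}.
Solving the two reaction functions simultaneously: (1 − (−1/3)(−0.5))y_{East} = 329/6 − (1/3)·83.5, so (5/6)y_{East} = 27 and y_{East} = 32.4.
Then y_{North} = 83.5 − 0.5·32.4 = 67.3.

32.4, 67.3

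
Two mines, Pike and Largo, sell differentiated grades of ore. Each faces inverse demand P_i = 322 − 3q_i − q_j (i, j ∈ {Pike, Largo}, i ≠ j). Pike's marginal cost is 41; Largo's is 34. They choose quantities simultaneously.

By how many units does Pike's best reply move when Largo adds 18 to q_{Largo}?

-3

Mine Pike's profit: π = q_{Pike}(322 − 3q_{Pike} − q_{Largo}) − 41q_{Pike}.
∂π/∂q_{Pike} = 281 − 6q_{Pike} − q_{Largo} = 0 ⇒ q_{Pike} = 281/6 − (1/6)q_{Largo}.
The reaction-function slope is −1/6, so an 18-unit rise in q_{Largo} moves q_{Pike} by −1/6 × 18 = −3. Pike's best response falls — the actions are strategic substitutes.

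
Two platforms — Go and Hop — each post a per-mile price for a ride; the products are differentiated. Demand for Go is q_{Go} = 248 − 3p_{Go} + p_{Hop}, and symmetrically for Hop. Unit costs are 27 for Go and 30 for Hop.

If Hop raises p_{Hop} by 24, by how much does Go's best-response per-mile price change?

4

Go's profit: π = (p_{Go} − 27)(248 − 3p_{Go} + p_{Hop}).
∂π/∂p_{Go} = 329 − 6p_{Go} + p_{Hop} = 0 ⇒ p_{Go} = 329/6 + (1/6)p_{Hop}.
The reaction-function slope is 1/6, so a 24-unit rise in p_{Hop} moves p_{Go} by 1/6 × 24 = 4. Go's best response rises — the actions are strategic complements.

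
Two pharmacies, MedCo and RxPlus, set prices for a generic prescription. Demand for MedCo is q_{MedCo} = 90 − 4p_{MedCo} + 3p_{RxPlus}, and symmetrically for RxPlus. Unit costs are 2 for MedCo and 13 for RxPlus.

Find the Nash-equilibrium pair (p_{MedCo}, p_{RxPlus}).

22, 26

MedCo's profit: π = (p_{MedCo} − 2)(90 − 4p_{MedCo} + 3p_{RxPlus}).
∂π/∂p_{MedCo} = 98 − 8p_{MedCo} + 3p_{RxPlus} = 0 ⇒ p_{MedCo} = 12.25 + 0.375p_{RxPlus}.
Similarly p_{RxPlus} = 17.75 + 0.375p_{MedCo}.
Substituting the second reaction function into the first: p_{MedCo} = 12.25 + 0.375(17.75 + 0.375p_{MedCo}), which gives (55/64)p_{MedCo} = 605/32 ⇒ p_{MedCo} = 22.
Then p_{RxPlus} = 17.75 + 0.375·22 = 26.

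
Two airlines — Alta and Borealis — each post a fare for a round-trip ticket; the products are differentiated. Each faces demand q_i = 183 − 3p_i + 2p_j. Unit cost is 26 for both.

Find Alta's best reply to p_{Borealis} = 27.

52.5

Alta's profit: π = (p_{Alta} − 26)(183 − 3p_{Alta} + 2p_{Borealis}).
∂π/∂p_{Alta} = 261 − 6p_{Alta} + 2p_{Borealis} = 0 ⇒ p_{Alta} = 43.5 + (1/3)p_{Borealis}.
At p_{Borealis} = 27: p_{Alta} = 43.5 + (1/3)·27 = 52.5.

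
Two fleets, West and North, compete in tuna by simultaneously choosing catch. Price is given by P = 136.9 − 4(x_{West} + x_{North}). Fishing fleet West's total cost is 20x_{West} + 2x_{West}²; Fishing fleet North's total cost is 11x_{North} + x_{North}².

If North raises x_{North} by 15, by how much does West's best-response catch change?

Fishing fleet West's profit: π = x_{West}(136.9 − 4(x_{West} + x_{North})) − 20x_{West} − 2x_{West}².
∂π/∂x_{West} = 116.9 − 12x_{West} − 4x_{North} = 0, so x_{West} = 1169/120 − (1/3)x_{North}.
The reaction-function slope is −1/3, so a 15-unit rise in x_{North} moves x_{West} by −1/3 × 15 = −5. West's best response falls — the actions are strategic substitutes.

-5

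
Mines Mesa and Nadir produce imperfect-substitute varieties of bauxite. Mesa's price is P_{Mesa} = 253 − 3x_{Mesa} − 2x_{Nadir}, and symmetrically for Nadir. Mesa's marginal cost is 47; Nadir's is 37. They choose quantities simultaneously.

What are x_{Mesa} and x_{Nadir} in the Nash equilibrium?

Mine Mesa's profit: π = x_{Mesa}(253 − 3x_{Mesa} − 2x_{Nadir}) − 47x_{Mesa}.
∂π/∂x_{Mesa} = 206 − 6x_{Mesa} − 2x_{Nadir} = 0 ⇒ x_{Mesa} = 103/3 − (1/3)x_{Nadir}.
Similarly x_{Nadir} = 36 − (1/3)x_{Mesa}.
Solving the two reaction functions simultaneously: (1 − (−1/3)(−1/3))x_{Mesa} = 103/3 − (1/3)·36, so (8/9)x_{Mesa} = 67/3 and x_{Mesa} = 25.125.
Then x_{Nadir} = 36 − (1/3)·25.125 = 27.625.

25.125, 27.625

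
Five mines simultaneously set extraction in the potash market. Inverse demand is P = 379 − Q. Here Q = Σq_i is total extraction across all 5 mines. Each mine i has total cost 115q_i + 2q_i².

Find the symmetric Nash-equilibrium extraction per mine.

A representative mine's profit is π_i = q_i(379 − Q) − 115q_i − 2q_i², with Q = q_i + Σ_{j≠i} q_j.
First-order condition: 264 − 6q_i − Σ_{j≠i} q_j = 0.
Imposing symmetry (q_j = q for all j) turns Σ_{j≠i} q_j into 4q, so 264 = 10q and q = 26.4.

26.4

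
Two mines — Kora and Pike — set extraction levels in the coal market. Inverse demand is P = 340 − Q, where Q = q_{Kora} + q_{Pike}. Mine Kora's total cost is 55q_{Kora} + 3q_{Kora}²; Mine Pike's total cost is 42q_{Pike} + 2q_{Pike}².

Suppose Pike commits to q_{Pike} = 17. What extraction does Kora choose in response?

33.5

Mine Kora's profit: π = q_{Kora}(340 − (q_{Kora} + q_{Pike})) − 55q_{Kora} − 3q_{Kora}².
∂π/∂q_{Kora} = 285 − 8q_{Kora} − q_{Pike} = 0, so q_{Kora} = 35.625 − 0.125q_{Pike}.
At q_{Pike} = 17: q_{Kora} = 35.625 − 0.125·17 = 33.5.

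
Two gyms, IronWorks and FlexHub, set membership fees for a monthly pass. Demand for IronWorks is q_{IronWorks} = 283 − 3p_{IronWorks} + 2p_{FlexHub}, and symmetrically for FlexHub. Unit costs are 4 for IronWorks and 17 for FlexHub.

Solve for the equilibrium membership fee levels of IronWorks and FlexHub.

IronWorks's profit: π = (p_{IronWorks} − 4)(283 − 3p_{IronWorks} + 2p_{FlexHub}).
∂π/∂p_{IronWorks} = 295 − 6p_{IronWorks} + 2p_{FlexHub} = 0 ⇒ p_{IronWorks} = 295/6 + (1/3)p_{FlexHub}.
Similarly p_{FlexHub} = 167/3 + (1/3)p_{IronWorks}.
Solving the two reaction functions simultaneously: (1 − (1/3)(1/3))p_{IronWorks} = 295/6 + (1/3)·(167/3), so (8/9)p_{IronWorks} = 1219/18 and p_{IronWorks} = 76.1875.
Then p_{FlexHub} = 167/3 + (1/3)·76.1875 = 81.0625.

76.1875, 81.0625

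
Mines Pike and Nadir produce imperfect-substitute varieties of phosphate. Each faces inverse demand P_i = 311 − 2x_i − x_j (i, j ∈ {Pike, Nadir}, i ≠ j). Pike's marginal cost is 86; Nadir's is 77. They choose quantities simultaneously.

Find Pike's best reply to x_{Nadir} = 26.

Mine Pike's profit: π = x_{Pike}(311 − 2x_{Pike} − x_{Nadir}) − 86x_{Pike}.
∂π/∂x_{Pike} = 225 − 4x_{Pike} − x_{Nadir} = 0 ⇒ x_{Pike} = 56.25 − 0.25x_{Nadir}.
At x_{Nadir} = 26: x_{Pike} = 56.25 − 0.25·26 = 49.75.

49.75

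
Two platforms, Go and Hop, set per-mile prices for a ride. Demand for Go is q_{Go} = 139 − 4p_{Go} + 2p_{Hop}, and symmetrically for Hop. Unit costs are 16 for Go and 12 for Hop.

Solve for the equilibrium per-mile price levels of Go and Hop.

Go's profit: π = (p_{Go} − 16)(139 − 4p_{Go} + 2p_{Hop}).
∂π/∂p_{Go} = 203 − 8p_{Go} + 2p_{Hop} = 0 ⇒ p_{Go} = 25.375 + 0.25p_{Hop}.
Similarly p_{Hop} = 23.375 + 0.25p_{Go}.
Solving the two reaction functions simultaneously: (1 − (0.25)(0.25))p_{Go} = 25.375 + 0.25·23.375, so 0.9375p_{Go} = 999/32 and p_{Go} = 33.3.
Then p_{Hop} = 23.375 + 0.25·33.3 = 31.7.

33.3, 31.7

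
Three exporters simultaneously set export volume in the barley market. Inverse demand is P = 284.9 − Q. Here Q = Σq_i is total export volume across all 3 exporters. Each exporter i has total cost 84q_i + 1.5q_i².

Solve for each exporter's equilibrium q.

A representative exporter's profit is π_i = q_i(284.9 − Q) − 84q_i − 1.5q_i², with Q = q_i + Σ_{j≠i} q_j.
First-order condition: 200.9 − 5q_i − Σ_{j≠i} q_j = 0.
With identical exporters, set every q_j = q: then 200.9 − 5q − 2q = 0, i.e. q = 200.9/7 = 28.7.

28.7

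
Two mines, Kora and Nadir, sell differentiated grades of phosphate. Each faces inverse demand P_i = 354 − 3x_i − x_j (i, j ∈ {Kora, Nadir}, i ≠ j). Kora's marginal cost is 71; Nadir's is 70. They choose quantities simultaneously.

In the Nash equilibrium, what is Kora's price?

192.2

Mine Kora's profit: π = x_{Kora}(354 − 3x_{Kora} − x_{Nadir}) − 71x_{Kora}.
∂π/∂x_{Kora} = 283 − 6x_{Kora} − x_{Nadir} = 0 ⇒ x_{Kora} = 283/6 − (1/6)x_{Nadir}.
Similarly x_{Nadir} = 142/3 − (1/6)x_{Kora}.
Substituting the second reaction function into the first: x_{Kora} = 283/6 − (1/6)(142/3 − (1/6)x_{Kora}), which gives (35/36)x_{Kora} = 707/18 ⇒ x_{Kora} = 40.4.
Then x_{Nadir} = 142/3 − (1/6)·40.4 = 40.6.
P_{Kora} = 354 − 3·40.4 − 40.6 = 192.2.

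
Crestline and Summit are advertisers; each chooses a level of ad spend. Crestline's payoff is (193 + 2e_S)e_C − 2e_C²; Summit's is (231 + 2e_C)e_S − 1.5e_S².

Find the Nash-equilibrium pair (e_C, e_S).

130.125, 163.75

Expanding Crestline's payoff: 193e_C + 2e_Se_C − 2e_C².
∂π/∂e_C = 193 + 2e_S − 4e_C = 0, so e_C = 48.25 + 0.5e_S.
Likewise for Summit: e_S = 77 + (2/3)e_C.
Plugging e_S into Crestline's best response: e_C = 48.25 + 0.5(77 + (2/3)e_C) ⇒ (2/3)e_C = 86.75, so e_C = 130.125.
Then e_S = 77 + (2/3)·130.125 = 163.75.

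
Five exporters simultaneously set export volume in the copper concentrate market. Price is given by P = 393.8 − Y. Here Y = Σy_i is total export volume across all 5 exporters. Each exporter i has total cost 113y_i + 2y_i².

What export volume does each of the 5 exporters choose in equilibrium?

28.08

A representative exporter's profit is π_i = y_i(393.8 − Y) − 113y_i − 2y_i², with Y = y_i + Σ_{j≠i} y_j.
First-order condition: 280.8 − 6y_i − Σ_{j≠i} y_j = 0.
Imposing symmetry (y_j = y for all j) turns Σ_{j≠i} y_j into 4y, so 280.8 = 10y and y = 28.08.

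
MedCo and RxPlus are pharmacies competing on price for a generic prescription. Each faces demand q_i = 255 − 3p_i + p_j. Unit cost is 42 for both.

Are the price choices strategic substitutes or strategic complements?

MedCo's profit: π = (p_{MedCo} − 42)(255 − 3p_{MedCo} + p_{RxPlus}).
∂π/∂p_{MedCo} = 381 − 6p_{MedCo} + p_{RxPlus} = 0 ⇒ p_{MedCo} = 63.5 + (1/6)p_{RxPlus}.
The best-response slope dp_{MedCo}/dp_{RxPlus} = 1/6 > 0: the reaction function is upward-sloping, so the choices are strategic complements.

strategic complements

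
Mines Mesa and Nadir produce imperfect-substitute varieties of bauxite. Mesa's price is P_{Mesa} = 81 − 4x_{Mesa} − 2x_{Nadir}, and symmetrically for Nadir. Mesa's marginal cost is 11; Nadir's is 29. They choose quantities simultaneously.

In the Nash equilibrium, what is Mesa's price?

41.4

Mine Mesa's profit: π = x_{Mesa}(81 − 4x_{Mesa} − 2x_{Nadir}) − 11x_{Mesa}.
∂π/∂x_{Mesa} = 70 − 8x_{Mesa} − 2x_{Nadir} = 0 ⇒ x_{Mesa} = 8.75 − 0.25x_{Nadir}.
Similarly x_{Nadir} = 6.5 − 0.25x_{Mesa}.
Substituting the second reaction function into the first: x_{Mesa} = 8.75 − 0.25(6.5 − 0.25x_{Mesa}), which gives 0.9375x_{Mesa} = 7.125 ⇒ x_{Mesa} = 7.6.
Then x_{Nadir} = 6.5 − 0.25·7.6 = 4.6.
P_{Mesa} = 81 − 4·7.6 − 2·4.6 = 41.4.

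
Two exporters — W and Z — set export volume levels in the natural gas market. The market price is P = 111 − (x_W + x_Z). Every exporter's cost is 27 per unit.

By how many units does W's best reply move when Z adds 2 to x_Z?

-1

Exporter W's profit: π = x_W(111 − (x_W + x_Z)) − 27x_W.
∂π/∂x_W = 84 − 2x_W − x_Z = 0, so x_W = 42 − 0.5x_Z.
The reaction-function slope is −0.5, so a 2-unit rise in x_Z moves x_W by −0.5 × 2 = −1. W's best response falls — the actions are strategic substitutes.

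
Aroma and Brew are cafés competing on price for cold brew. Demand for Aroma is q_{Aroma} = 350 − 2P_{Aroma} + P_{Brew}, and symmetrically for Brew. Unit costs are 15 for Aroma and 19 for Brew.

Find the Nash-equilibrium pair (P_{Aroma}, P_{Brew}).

Aroma's profit: π = (P_{Aroma} − 15)(350 − 2P_{Aroma} + P_{Brew}).
∂π/∂P_{Aroma} = 380 − 4P_{Aroma} + P_{Brew} = 0 ⇒ P_{Aroma} = 95 + 0.25P_{Brew}.
Similarly P_{Brew} = 97 + 0.25P_{Aroma}.
Solving the two reaction functions simultaneously: (1 − (0.25)(0.25))P_{Aroma} = 95 + 0.25·97, so 0.9375P_{Aroma} = 119.25 and P_{Aroma} = 127.2.
Then P_{Brew} = 97 + 0.25·127.2 = 128.8.

127.2, 128.8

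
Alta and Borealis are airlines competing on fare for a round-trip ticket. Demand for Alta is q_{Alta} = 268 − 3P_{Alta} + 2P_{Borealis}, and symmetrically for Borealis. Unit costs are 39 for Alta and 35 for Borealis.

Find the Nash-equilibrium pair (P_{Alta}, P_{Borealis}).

Alta's profit: π = (P_{Alta} − 39)(268 − 3P_{Alta} + 2P_{Borealis}).
∂π/∂P_{Alta} = 385 − 6P_{Alta} + 2P_{Borealis} = 0 ⇒ P_{Alta} = 385/6 + (1/3)P_{Borealis}.
Similarly P_{Borealis} = 373/6 + (1/3)P_{Alta}.
Plugging P_{Borealis} into Alta's best response: P_{Alta} = 385/6 + (1/3)(373/6 + (1/3)P_{Alta}) ⇒ (8/9)P_{Alta} = 764/9, so P_{Alta} = 95.5.
Then P_{Borealis} = 373/6 + (1/3)·95.5 = 94.

95.5, 94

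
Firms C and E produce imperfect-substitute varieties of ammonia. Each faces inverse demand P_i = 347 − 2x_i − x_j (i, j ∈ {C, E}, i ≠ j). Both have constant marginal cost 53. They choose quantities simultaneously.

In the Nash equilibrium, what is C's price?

Firm C's profit: π = x_C(347 − 2x_C − x_E) − 53x_C.
∂π/∂x_C = 294 − 4x_C − x_E = 0 ⇒ x_C = 73.5 − 0.25x_E.
Setting x_C = x_E in the reaction function: x_C = 73.5 − 0.25x_C, so x_C = 73.5 / 1.25 = 58.8.
P_C = 347 − 2·58.8 − 58.8 = 170.6.

170.6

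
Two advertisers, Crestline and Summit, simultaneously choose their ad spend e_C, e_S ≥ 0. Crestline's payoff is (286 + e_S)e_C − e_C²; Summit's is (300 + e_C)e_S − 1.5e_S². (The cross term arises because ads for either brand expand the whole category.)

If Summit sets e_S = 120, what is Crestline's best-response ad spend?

Expanding Crestline's payoff: 286e_C + e_Se_C − e_C².
∂π/∂e_C = 286 + e_S − 2e_C = 0, so e_C = 143 + 0.5e_S.
At e_S = 120: e_C = 143 + 0.5·120 = 203.

203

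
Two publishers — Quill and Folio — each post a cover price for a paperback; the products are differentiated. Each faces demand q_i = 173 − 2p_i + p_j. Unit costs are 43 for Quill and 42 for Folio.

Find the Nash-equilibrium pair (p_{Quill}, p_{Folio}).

Quill's profit: π = (p_{Quill} − 43)(173 − 2p_{Quill} + p_{Folio}).
∂π/∂p_{Quill} = 259 − 4p_{Quill} + p_{Folio} = 0 ⇒ p_{Quill} = 64.75 + 0.25p_{Folio}.
Similarly p_{Folio} = 64.25 + 0.25p_{Quill}.
Solving the two reaction functions simultaneously: (1 − (0.25)(0.25))p_{Quill} = 64.75 + 0.25·64.25, so 0.9375p_{Quill} = 80.8125 and p_{Quill} = 86.2.
Then p_{Folio} = 64.25 + 0.25·86.2 = 85.8.

86.2, 85.8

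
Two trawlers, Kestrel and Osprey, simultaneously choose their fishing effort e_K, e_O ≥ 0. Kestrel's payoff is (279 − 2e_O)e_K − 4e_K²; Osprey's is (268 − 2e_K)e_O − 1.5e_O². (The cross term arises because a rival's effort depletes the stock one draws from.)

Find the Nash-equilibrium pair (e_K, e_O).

15.05, 79.3

Expanding Kestrel's payoff: 279e_K − 2e_Oe_K − 4e_K².
∂π/∂e_K = 279 − 2e_O − 8e_K = 0, so e_K = 34.875 − 0.25e_O.
Likewise for Osprey: e_O = 268/3 − (2/3)e_K.
Substituting the second reaction function into the first: e_K = 34.875 − 0.25(268/3 − (2/3)e_K), which gives (5/6)e_K = 301/24 ⇒ e_K = 15.05.
Then e_O = 268/3 − (2/3)·15.05 = 79.3.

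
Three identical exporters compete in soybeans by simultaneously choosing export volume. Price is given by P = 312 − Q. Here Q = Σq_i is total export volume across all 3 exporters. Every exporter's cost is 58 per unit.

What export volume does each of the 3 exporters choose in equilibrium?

63.5

A representative exporter's profit is π_i = q_i(312 − Q) − 58q_i, with Q = q_i + Σ_{j≠i} q_j.
First-order condition: 254 − 2q_i − Σ_{j≠i} q_j = 0.
Imposing symmetry (q_j = q for all j) turns Σ_{j≠i} q_j into 2q, so 254 = 4q and q = 63.5.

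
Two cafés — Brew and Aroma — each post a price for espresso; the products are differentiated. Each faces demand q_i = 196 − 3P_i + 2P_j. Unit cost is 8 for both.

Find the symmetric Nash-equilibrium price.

55

Brew's profit: π = (P_{Brew} − 8)(196 − 3P_{Brew} + 2P_{Aroma}).
∂π/∂P_{Brew} = 220 − 6P_{Brew} + 2P_{Aroma} = 0 ⇒ P_{Brew} = 110/3 + (1/3)P_{Aroma}.
Setting P_{Brew} = P_{Aroma} in the reaction function: P_{Brew} = 110/3 + (1/3)P_{Brew}, so P_{Brew} = (110/3) / (2/3) = 55.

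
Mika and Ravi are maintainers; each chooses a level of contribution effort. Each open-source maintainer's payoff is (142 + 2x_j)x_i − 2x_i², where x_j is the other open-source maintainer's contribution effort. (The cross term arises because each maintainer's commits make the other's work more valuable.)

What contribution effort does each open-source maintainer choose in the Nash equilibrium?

Mika's payoff is (142 + 2x_R)x_M − 2x_M².
∂π/∂x_M = 142 + 2x_R − 4x_M = 0, so x_M = 35.5 + 0.5x_R.
The game is symmetric, so in equilibrium x_R = x_M: the reaction function gives 0.5x_M = 35.5, hence x_M = 71.

71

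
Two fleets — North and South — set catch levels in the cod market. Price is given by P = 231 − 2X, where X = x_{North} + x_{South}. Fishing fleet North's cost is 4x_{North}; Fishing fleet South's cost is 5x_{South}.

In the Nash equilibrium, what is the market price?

Fishing fleet North's profit: π = x_{North}(231 − 2(x_{North} + x_{South})) − 4x_{North}.
∂π/∂x_{North} = 227 − 4x_{North} − 2x_{South} = 0, so x_{North} = 56.75 − 0.5x_{South}.
By the same steps for South: x_{South} = 56.5 − 0.5x_{North}.
Substituting the second reaction function into the first: x_{North} = 56.75 − 0.5(56.5 − 0.5x_{North}), which gives 0.75x_{North} = 28.5 ⇒ x_{North} = 38.
Then x_{South} = 56.5 − 0.5·38 = 37.5.
Equilibrium price: P = 231 − 2·75.5 = 80.

80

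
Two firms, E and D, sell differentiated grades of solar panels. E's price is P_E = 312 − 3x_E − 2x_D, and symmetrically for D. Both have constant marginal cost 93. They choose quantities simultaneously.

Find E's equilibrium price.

Firm E's profit: π = x_E(312 − 3x_E − 2x_D) − 93x_E.
∂π/∂x_E = 219 − 6x_E − 2x_D = 0 ⇒ x_E = 36.5 − (1/3)x_D.
By symmetry x_D = x_E; substituting into the reaction function, (4/3)x_E = 36.5 and x_E = 27.375.
P_E = 312 − 3·27.375 − 2·27.375 = 175.125.

175.125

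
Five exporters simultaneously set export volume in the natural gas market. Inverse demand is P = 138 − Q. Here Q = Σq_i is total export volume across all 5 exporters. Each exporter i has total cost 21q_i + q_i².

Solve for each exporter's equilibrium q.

14.625

A representative exporter's profit is π_i = q_i(138 − Q) − 21q_i − q_i², with Q = q_i + Σ_{j≠i} q_j.
First-order condition: 117 − 4q_i − Σ_{j≠i} q_j = 0.
In a symmetric equilibrium every exporter chooses the same q, so Σ_{j≠i} q_j = 4q. The condition becomes 117 − 8q = 0, giving q = 117/8 = 14.625.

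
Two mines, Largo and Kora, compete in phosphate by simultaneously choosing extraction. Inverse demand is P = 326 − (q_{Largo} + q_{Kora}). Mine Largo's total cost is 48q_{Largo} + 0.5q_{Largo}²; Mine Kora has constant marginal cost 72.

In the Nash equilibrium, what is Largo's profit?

Mine Largo's profit: π = q_{Largo}(326 − (q_{Largo} + q_{Kora})) − 48q_{Largo} − 0.5q_{Largo}².
∂π/∂q_{Largo} = 278 − 3q_{Largo} − q_{Kora} = 0, so q_{Largo} = 278/3 − (1/3)q_{Kora}.
For Kora: ∂π/∂q_{Kora} = 254 − 2q_{Kora} − q_{Largo} = 0 ⇒ q_{Kora} = 127 − 0.5q_{Largo}.
Solving the two reaction functions simultaneously: (1 − (−1/3)(−0.5))q_{Largo} = 278/3 − (1/3)·127, so (5/6)q_{Largo} = 151/3 and q_{Largo} = 60.4.
Then q_{Kora} = 127 − 0.5·60.4 = 96.8.
Price P = 326 − 157.2 = 168.8.
Largo's profit: (168.8 − 48)·60.4 − 0.5(60.4)² = 5472.24.

5472.24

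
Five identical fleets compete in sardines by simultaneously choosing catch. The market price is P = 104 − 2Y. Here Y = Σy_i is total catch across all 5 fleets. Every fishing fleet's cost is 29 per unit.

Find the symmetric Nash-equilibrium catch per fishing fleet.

A representative fishing fleet's profit is π_i = y_i(104 − 2Y) − 29y_i, with Y = y_i + Σ_{j≠i} y_j.
First-order condition: 75 − 4y_i − 2Σ_{j≠i} y_j = 0.
In a symmetric equilibrium every fishing fleet chooses the same y, so Σ_{j≠i} y_j = 4y. The condition becomes 75 − 12y = 0, giving y = 75/12 = 6.25.

6.25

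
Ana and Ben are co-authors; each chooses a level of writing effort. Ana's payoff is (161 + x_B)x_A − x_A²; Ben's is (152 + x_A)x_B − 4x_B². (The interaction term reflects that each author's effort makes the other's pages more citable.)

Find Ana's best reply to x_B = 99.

130

Expanding Ana's payoff: 161x_A + x_Bx_A − x_A².
∂π/∂x_A = 161 + x_B − 2x_A = 0, so x_A = 80.5 + 0.5x_B.
At x_B = 99: x_A = 80.5 + 0.5·99 = 130.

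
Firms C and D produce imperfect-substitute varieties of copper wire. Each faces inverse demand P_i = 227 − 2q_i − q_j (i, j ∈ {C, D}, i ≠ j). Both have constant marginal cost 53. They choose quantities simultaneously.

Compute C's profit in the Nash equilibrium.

2422.08

Firm C's profit: π = q_C(227 − 2q_C − q_D) − 53q_C.
∂π/∂q_C = 174 − 4q_C − q_D = 0 ⇒ q_C = 43.5 − 0.25q_D.
By symmetry q_D = q_C; substituting into the reaction function, 1.25q_C = 43.5 and q_C = 34.8.
P_C = 227 − 2·34.8 − 34.8 = 122.6.
Profit = (122.6 − 53)·34.8 = 2422.08.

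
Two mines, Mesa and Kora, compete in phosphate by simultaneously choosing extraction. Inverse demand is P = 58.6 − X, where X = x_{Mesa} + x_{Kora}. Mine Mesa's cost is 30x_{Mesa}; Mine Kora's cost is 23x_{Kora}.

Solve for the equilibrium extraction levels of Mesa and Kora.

Mine Mesa's profit: π = x_{Mesa}(58.6 − (x_{Mesa} + x_{Kora})) − 30x_{Mesa}.
∂π/∂x_{Mesa} = 28.6 − 2x_{Mesa} − x_{Kora} = 0, so x_{Mesa} = 14.3 − 0.5x_{Kora}.
By the same steps for Kora: x_{Kora} = 17.8 − 0.5x_{Mesa}.
Solving the two reaction functions simultaneously: (1 − (−0.5)(−0.5))x_{Mesa} = 14.3 − 0.5·17.8, so 0.75x_{Mesa} = 5.4 and x_{Mesa} = 7.2.
Then x_{Kora} = 17.8 − 0.5·7.2 = 14.2.

7.2, 14.2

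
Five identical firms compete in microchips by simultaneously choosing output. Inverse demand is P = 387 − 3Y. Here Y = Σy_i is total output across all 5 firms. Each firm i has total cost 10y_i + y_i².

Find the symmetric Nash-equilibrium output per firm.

18.85

A representative firm's profit is π_i = y_i(387 − 3Y) − 10y_i − y_i², with Y = y_i + Σ_{j≠i} y_j.
First-order condition: 377 − 8y_i − 3Σ_{j≠i} y_j = 0.
In a symmetric equilibrium every firm chooses the same y, so Σ_{j≠i} y_j = 4y. The condition becomes 377 − 20y = 0, giving y = 377/20 = 18.85.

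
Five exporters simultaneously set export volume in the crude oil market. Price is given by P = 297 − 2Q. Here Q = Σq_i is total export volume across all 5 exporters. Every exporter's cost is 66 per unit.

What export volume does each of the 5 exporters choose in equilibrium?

19.25

A representative exporter's profit is π_i = q_i(297 − 2Q) − 66q_i, with Q = q_i + Σ_{j≠i} q_j.
First-order condition: 231 − 4q_i − 2Σ_{j≠i} q_j = 0.
With identical exporters, set every q_j = q: then 231 − 4q − 8q = 0, i.e. q = 231/12 = 19.25.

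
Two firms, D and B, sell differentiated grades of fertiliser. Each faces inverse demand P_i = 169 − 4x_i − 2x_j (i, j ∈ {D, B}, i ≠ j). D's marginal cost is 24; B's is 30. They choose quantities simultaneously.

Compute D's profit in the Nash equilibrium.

Firm D's profit: π = x_D(169 − 4x_D − 2x_B) − 24x_D.
∂π/∂x_D = 145 − 8x_D − 2x_B = 0 ⇒ x_D = 18.125 − 0.25x_B.
Similarly x_B = 17.375 − 0.25x_D.
Plugging x_B into D's best response: x_D = 18.125 − 0.25(17.375 − 0.25x_D) ⇒ 0.9375x_D = 441/32, so x_D = 14.7.
Then x_B = 17.375 − 0.25·14.7 = 13.7.
P_D = 169 − 4·14.7 − 2·13.7 = 82.8.
Profit = (82.8 − 24)·14.7 = 864.36.

864.36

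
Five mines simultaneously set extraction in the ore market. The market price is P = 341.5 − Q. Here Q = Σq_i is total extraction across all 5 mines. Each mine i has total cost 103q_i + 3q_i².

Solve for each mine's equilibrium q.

A representative mine's profit is π_i = q_i(341.5 − Q) − 103q_i − 3q_i², with Q = q_i + Σ_{j≠i} q_j.
First-order condition: 238.5 − 8q_i − Σ_{j≠i} q_j = 0.
In a symmetric equilibrium every mine chooses the same q, so Σ_{j≠i} q_j = 4q. The condition becomes 238.5 − 12q = 0, giving q = 238.5/12 = 19.875.

19.875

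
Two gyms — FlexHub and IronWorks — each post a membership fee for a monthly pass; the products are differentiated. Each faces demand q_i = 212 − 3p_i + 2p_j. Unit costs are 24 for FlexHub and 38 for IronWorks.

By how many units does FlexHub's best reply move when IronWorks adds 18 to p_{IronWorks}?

FlexHub's profit: π = (p_{FlexHub} − 24)(212 − 3p_{FlexHub} + 2p_{IronWorks}).
∂π/∂p_{FlexHub} = 284 − 6p_{FlexHub} + 2p_{IronWorks} = 0 ⇒ p_{FlexHub} = 142/3 + (1/3)p_{IronWorks}.
The reaction-function slope is 1/3, so an 18-unit rise in p_{IronWorks} moves p_{FlexHub} by 1/3 × 18 = 6. FlexHub's best response rises — the actions are strategic complements.

6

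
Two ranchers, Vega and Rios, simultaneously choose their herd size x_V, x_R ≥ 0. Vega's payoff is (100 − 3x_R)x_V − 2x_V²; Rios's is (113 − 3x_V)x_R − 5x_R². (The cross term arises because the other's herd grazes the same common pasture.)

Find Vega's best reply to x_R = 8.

Expanding Vega's payoff: 100x_V − 3x_Rx_V − 2x_V².
∂π/∂x_V = 100 − 3x_R − 4x_V = 0, so x_V = 25 − 0.75x_R.
At x_R = 8: x_V = 25 − 0.75·8 = 19.

19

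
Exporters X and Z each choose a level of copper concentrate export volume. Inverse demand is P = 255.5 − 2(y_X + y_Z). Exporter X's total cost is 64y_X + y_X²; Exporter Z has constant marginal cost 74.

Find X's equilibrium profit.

1218.0675

Exporter X's profit: π = y_X(255.5 − 2(y_X + y_Z)) − 64y_X − y_X².
∂π/∂y_X = 191.5 − 6y_X − 2y_Z = 0, so y_X = 383/12 − (1/3)y_Z.
For Z: ∂π/∂y_Z = 181.5 − 4y_Z − 2y_X = 0 ⇒ y_Z = 45.375 − 0.5y_X.
Substituting the second reaction function into the first: y_X = 383/12 − (1/3)(45.375 − 0.5y_X), which gives (5/6)y_X = 403/24 ⇒ y_X = 20.15.
Then y_Z = 45.375 − 0.5·20.15 = 35.3.
Price P = 255.5 − 2·55.45 = 144.6.
X's profit: (144.6 − 64)·20.15 − (20.15)² = 1218.0675.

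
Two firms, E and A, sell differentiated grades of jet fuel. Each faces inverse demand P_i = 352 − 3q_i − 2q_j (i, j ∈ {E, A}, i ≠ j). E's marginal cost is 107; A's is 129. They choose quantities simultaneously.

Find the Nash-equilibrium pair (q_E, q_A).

32, 26.5

Firm E's profit: π = q_E(352 − 3q_E − 2q_A) − 107q_E.
∂π/∂q_E = 245 − 6q_E − 2q_A = 0 ⇒ q_E = 245/6 − (1/3)q_A.
Similarly q_A = 223/6 − (1/3)q_E.
Plugging q_A into E's best response: q_E = 245/6 − (1/3)(223/6 − (1/3)q_E) ⇒ (8/9)q_E = 256/9, so q_E = 32.
Then q_A = 223/6 − (1/3)·32 = 26.5.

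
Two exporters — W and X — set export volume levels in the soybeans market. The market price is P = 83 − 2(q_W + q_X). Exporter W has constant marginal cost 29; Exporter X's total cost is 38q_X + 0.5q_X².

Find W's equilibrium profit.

Exporter W's profit: π = q_W(83 − 2(q_W + q_X)) − 29q_W.
∂π/∂q_W = 54 − 4q_W − 2q_X = 0, so q_W = 13.5 − 0.5q_X.
For X: ∂π/∂q_X = 45 − 5q_X − 2q_W = 0 ⇒ q_X = 9 − 0.4q_W.
Solving the two reaction functions simultaneously: (1 − (−0.5)(−0.4))q_W = 13.5 − 0.5·9, so 0.8q_W = 9 and q_W = 11.25.
Then q_X = 9 − 0.4·11.25 = 4.5.
Price P = 83 − 2·15.75 = 51.5.
W's profit: (51.5 − 29)·11.25 = 253.125.

253.125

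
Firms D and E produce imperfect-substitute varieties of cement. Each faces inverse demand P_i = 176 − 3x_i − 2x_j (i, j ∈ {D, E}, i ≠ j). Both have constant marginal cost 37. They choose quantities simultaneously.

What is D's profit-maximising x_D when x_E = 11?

Firm D's profit: π = x_D(176 − 3x_D − 2x_E) − 37x_D.
∂π/∂x_D = 139 − 6x_D − 2x_E = 0 ⇒ x_D = 139/6 − (1/3)x_E.
At x_E = 11: x_D = 139/6 − (1/3)·11 = 19.5.

19.5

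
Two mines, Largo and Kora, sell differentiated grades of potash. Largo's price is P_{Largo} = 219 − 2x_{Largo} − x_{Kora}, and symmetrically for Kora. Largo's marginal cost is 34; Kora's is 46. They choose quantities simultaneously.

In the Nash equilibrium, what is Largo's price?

Mine Largo's profit: π = x_{Largo}(219 − 2x_{Largo} − x_{Kora}) − 34x_{Largo}.
∂π/∂x_{Largo} = 185 − 4x_{Largo} − x_{Kora} = 0 ⇒ x_{Largo} = 46.25 − 0.25x_{Kora}.
Similarly x_{Kora} = 43.25 − 0.25x_{Largo}.
Substituting the second reaction function into the first: x_{Largo} = 46.25 − 0.25(43.25 − 0.25x_{Largo}), which gives 0.9375x_{Largo} = 35.4375 ⇒ x_{Largo} = 37.8.
Then x_{Kora} = 43.25 − 0.25·37.8 = 33.8.
P_{Largo} = 219 − 2·37.8 − 33.8 = 109.6.

109.6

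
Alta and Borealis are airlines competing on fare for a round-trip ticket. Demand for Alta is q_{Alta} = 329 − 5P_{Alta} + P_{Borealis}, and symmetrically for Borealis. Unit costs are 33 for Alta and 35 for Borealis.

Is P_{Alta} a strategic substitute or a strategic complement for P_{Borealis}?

Alta's profit: π = (P_{Alta} − 33)(329 − 5P_{Alta} + P_{Borealis}).
∂π/∂P_{Alta} = 494 − 10P_{Alta} + P_{Borealis} = 0 ⇒ P_{Alta} = 49.4 + 0.1P_{Borealis}.
The best-response slope dP_{Alta}/dP_{Borealis} = 0.1 > 0: the reaction function is upward-sloping, so the choices are strategic complements.

strategic complements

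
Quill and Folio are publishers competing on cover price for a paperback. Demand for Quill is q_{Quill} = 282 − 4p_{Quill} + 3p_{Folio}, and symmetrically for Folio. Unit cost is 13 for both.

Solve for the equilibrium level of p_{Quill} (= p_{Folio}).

66.8

Quill's profit: π = (p_{Quill} − 13)(282 − 4p_{Quill} + 3p_{Folio}).
∂π/∂p_{Quill} = 334 − 8p_{Quill} + 3p_{Folio} = 0 ⇒ p_{Quill} = 41.75 + 0.375p_{Folio}.
By symmetry p_{Folio} = p_{Quill}; substituting into the reaction function, 0.625p_{Quill} = 41.75 and p_{Quill} = 66.8.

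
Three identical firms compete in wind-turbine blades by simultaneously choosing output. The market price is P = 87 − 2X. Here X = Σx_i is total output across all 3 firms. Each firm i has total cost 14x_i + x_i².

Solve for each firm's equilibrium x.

A representative firm's profit is π_i = x_i(87 − 2X) − 14x_i − x_i², with X = x_i + Σ_{j≠i} x_j.
First-order condition: 73 − 6x_i − 2Σ_{j≠i} x_j = 0.
With identical firms, set every x_j = x: then 73 − 6x − 4x = 0, i.e. x = 73/10 = 7.3.

7.3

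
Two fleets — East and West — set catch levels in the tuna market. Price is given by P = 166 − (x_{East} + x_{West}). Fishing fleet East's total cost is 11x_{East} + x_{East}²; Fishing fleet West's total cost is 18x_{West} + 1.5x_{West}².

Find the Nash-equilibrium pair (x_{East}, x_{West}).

Fishing fleet East's profit: π = x_{East}(166 − (x_{East} + x_{West})) − 11x_{East} − x_{East}².
∂π/∂x_{East} = 155 − 4x_{East} − x_{West} = 0, so x_{East} = 38.75 − 0.25x_{West}.
For West: ∂π/∂x_{West} = 148 − 5x_{West} − x_{East} = 0 ⇒ x_{West} = 29.6 − 0.2x_{East}.
Plugging x_{West} into East's best response: x_{East} = 38.75 − 0.25(29.6 − 0.2x_{East}) ⇒ 0.95x_{East} = 31.35, so x_{East} = 33.
Then x_{West} = 29.6 − 0.2·33 = 23.

33, 23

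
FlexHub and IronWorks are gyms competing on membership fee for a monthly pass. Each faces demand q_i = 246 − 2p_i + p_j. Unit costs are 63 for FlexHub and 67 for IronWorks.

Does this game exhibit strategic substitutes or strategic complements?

FlexHub's profit: π = (p_{FlexHub} − 63)(246 − 2p_{FlexHub} + p_{IronWorks}).
∂π/∂p_{FlexHub} = 372 − 4p_{FlexHub} + p_{IronWorks} = 0 ⇒ p_{FlexHub} = 93 + 0.25p_{IronWorks}.
The best-response slope dp_{FlexHub}/dp_{IronWorks} = 0.25 > 0: the reaction function is upward-sloping, so the choices are strategic complements.

strategic complements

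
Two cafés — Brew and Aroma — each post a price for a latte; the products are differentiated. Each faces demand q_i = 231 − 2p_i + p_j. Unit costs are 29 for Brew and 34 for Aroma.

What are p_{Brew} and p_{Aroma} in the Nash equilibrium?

Brew's profit: π = (p_{Brew} − 29)(231 − 2p_{Brew} + p_{Aroma}).
∂π/∂p_{Brew} = 289 − 4p_{Brew} + p_{Aroma} = 0 ⇒ p_{Brew} = 72.25 + 0.25p_{Aroma}.
Similarly p_{Aroma} = 74.75 + 0.25p_{Brew}.
Substituting the second reaction function into the first: p_{Brew} = 72.25 + 0.25(74.75 + 0.25p_{Brew}), which gives 0.9375p_{Brew} = 90.9375 ⇒ p_{Brew} = 97.
Then p_{Aroma} = 74.75 + 0.25·97 = 99.

97, 99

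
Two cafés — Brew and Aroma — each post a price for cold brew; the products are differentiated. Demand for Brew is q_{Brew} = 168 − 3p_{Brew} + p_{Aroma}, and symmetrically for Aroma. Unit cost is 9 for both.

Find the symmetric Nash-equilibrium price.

Brew's profit: π = (p_{Brew} − 9)(168 − 3p_{Brew} + p_{Aroma}).
∂π/∂p_{Brew} = 195 − 6p_{Brew} + p_{Aroma} = 0 ⇒ p_{Brew} = 32.5 + (1/6)p_{Aroma}.
Setting p_{Brew} = p_{Aroma} in the reaction function: p_{Brew} = 32.5 + (1/6)p_{Brew}, so p_{Brew} = 32.5 / (5/6) = 39.

39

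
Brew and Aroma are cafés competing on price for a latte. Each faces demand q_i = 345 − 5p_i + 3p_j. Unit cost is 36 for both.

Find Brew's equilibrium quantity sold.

Brew's profit: π = (p_{Brew} − 36)(345 − 5p_{Brew} + 3p_{Aroma}).
∂π/∂p_{Brew} = 525 − 10p_{Brew} + 3p_{Aroma} = 0 ⇒ p_{Brew} = 52.5 + 0.3p_{Aroma}.
By symmetry p_{Aroma} = p_{Brew}; substituting into the reaction function, 0.7p_{Brew} = 52.5 and p_{Brew} = 75.
q_{Brew} = 345 − 5·75 + 3·75 = 195.

195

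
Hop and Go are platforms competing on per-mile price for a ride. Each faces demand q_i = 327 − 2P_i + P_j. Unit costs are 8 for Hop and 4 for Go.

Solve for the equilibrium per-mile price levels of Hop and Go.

Hop's profit: π = (P_{Hop} − 8)(327 − 2P_{Hop} + P_{Go}).
∂π/∂P_{Hop} = 343 − 4P_{Hop} + P_{Go} = 0 ⇒ P_{Hop} = 85.75 + 0.25P_{Go}.
Similarly P_{Go} = 83.75 + 0.25P_{Hop}.
Substituting the second reaction function into the first: P_{Hop} = 85.75 + 0.25(83.75 + 0.25P_{Hop}), which gives 0.9375P_{Hop} = 106.6875 ⇒ P_{Hop} = 113.8.
Then P_{Go} = 83.75 + 0.25·113.8 = 112.2.

113.8, 112.2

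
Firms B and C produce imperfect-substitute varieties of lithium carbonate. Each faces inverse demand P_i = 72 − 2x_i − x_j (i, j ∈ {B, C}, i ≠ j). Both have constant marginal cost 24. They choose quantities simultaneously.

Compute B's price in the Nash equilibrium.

Firm B's profit: π = x_B(72 − 2x_B − x_C) − 24x_B.
∂π/∂x_B = 48 − 4x_B − x_C = 0 ⇒ x_B = 12 − 0.25x_C.
Setting x_B = x_C in the reaction function: x_B = 12 − 0.25x_B, so x_B = 12 / 1.25 = 9.6.
P_B = 72 − 2·9.6 − 9.6 = 43.2.

43.2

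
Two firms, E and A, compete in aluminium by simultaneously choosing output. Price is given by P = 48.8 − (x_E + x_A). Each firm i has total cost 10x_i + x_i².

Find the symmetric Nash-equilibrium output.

Firm E's profit: π = x_E(48.8 − (x_E + x_A)) − 10x_E − x_E².
∂π/∂x_E = 38.8 − 4x_E − x_A = 0, so x_E = 9.7 − 0.25x_A.
Setting x_E = x_A in the reaction function: x_E = 9.7 − 0.25x_E, so x_E = 9.7 / 1.25 = 7.76.

7.76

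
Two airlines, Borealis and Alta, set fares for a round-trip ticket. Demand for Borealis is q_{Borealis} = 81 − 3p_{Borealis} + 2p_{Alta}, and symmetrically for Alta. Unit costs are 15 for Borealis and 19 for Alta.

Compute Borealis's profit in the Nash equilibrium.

892.6875

Borealis's profit: π = (p_{Borealis} − 15)(81 − 3p_{Borealis} + 2p_{Alta}).
∂π/∂p_{Borealis} = 126 − 6p_{Borealis} + 2p_{Alta} = 0 ⇒ p_{Borealis} = 21 + (1/3)p_{Alta}.
Similarly p_{Alta} = 23 + (1/3)p_{Borealis}.
Substituting the second reaction function into the first: p_{Borealis} = 21 + (1/3)(23 + (1/3)p_{Borealis}), which gives (8/9)p_{Borealis} = 86/3 ⇒ p_{Borealis} = 32.25.
Then p_{Alta} = 23 + (1/3)·32.25 = 33.75.
q_{Borealis} = 81 − 3·32.25 + 2·33.75 = 51.75.
Profit = (32.25 − 15)·51.75 = 892.6875.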